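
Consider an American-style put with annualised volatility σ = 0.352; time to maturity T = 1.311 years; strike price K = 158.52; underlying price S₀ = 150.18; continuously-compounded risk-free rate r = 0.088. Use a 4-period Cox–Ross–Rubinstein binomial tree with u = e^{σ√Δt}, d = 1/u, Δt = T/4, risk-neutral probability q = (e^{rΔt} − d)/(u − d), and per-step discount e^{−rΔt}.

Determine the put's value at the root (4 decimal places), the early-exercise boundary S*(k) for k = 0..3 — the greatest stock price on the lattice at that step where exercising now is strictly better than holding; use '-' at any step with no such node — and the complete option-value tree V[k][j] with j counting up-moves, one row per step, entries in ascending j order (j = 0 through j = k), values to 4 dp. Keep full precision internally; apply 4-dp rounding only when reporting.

price = 21.7585
boundary = - - 100.3635 122.7705
tree:
21.7585
36.4302 9.5383
58.1565 18.5701 1.7995
76.4740 35.7495 3.8740 0.0000
91.4483 58.1565 8.3400 0.0000 0.0000

Δt=0.32775, u=1.22326, d=0.81749, q=0.52191, disc=e^(-rΔt)=0.97157
k=4 terminal: V=max(K-S,0) → 91.4483 58.1565 8.3400 0.0000 0.0000
k=3: j=0 S=82.0460 intr=76.4740 cont=71.9672 V=76.4740[EX]; j=1 S=122.7705 intr=35.7495 cont=31.2428 V=35.7495[EX]; j=2 S=183.7089 intr=0.0000 cont=3.8740 V=3.8740[hold]; j=3 S=274.8949 intr=0.0000 cont=0.0000 V=0.0000[hold]  S*(3)=122.7705
k=2: j=0 S=100.3635 intr=58.1565 cont=53.6498 V=58.1565[EX]; j=1 S=150.1800 intr=8.3400 cont=18.5701 V=18.5701[hold]; j=2 S=224.7235 intr=0.0000 cont=1.7995 V=1.7995[hold]  S*(2)=100.3635
k=1: j=0 S=122.7705 intr=35.7495 cont=36.4302 V=36.4302[hold]; j=1 S=183.7089 intr=0.0000 cont=9.5383 V=9.5383[hold]  S*(1)=-
k=0: j=0 S=150.1800 intr=8.3400 cont=21.7585 V=21.7585[hold]  S*(0)=-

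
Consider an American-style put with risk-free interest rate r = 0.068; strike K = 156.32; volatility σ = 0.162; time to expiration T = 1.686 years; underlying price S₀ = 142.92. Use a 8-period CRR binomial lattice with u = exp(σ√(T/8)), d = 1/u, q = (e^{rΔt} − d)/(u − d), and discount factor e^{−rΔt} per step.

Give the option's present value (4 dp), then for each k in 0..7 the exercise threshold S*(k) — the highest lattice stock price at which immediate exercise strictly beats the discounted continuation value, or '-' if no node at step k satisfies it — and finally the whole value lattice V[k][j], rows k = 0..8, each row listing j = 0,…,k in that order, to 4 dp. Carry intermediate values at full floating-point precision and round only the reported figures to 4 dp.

price = 14.5311
boundary = - 132.6766 123.1674 132.6766 123.1674 132.6766 142.9200 132.6766
tree:
14.5311
23.6434 8.2508
33.1526 14.1954 4.1231
41.9802 23.6434 7.6622 1.6461
50.1752 33.1526 13.7548 3.4119 0.3999
57.7828 41.9802 23.6434 6.8892 0.9621 0.0000
64.8452 50.1752 33.1526 13.4000 2.3148 0.0000 0.0000
71.4013 57.7828 41.9802 23.6434 5.5695 0.0000 0.0000 0.0000
77.4876 64.8452 50.1752 33.1526 13.4000 0.0000 0.0000 0.0000 0.0000

params: Δt=0.21075 u=1.07721 d=0.92833 q=0.57837 e^(-rΔt)=0.98577
t_8 payoffs: 77.4876 64.8452 50.1752 33.1526 13.4000 0.0000 0.0000 0.0000 0.0000
t_7: node(7,0) S=84.9187 payoff=71.4013 vs cont=69.1771 → 71.4013 [stop]  node(7,1) S=98.5372 payoff=57.7828 vs cont=55.5586 → 57.7828 [stop]  node(7,2) S=114.3398 payoff=41.9802 vs cont=39.7560 → 41.9802 [stop]  node(7,3) S=132.6766 payoff=23.6434 vs cont=21.4191 → 23.6434 [stop]  node(7,4) S=153.9542 payoff=2.3658 vs cont=5.5695 → 5.5695 [wait]  node(7,5) S=178.6441 payoff=0.0000 vs cont=0.0000 → 0.0000 [wait]  node(7,6) S=207.2936 payoff=0.0000 vs cont=0.0000 → 0.0000 [wait]  node(7,7) S=240.5376 payoff=0.0000 vs cont=0.0000 → 0.0000 [wait]  ⇒ S*(7)=132.6766
t_6: node(6,0) S=91.4748 payoff=64.8452 vs cont=62.6209 → 64.8452 [stop]  node(6,1) S=106.1448 payoff=50.1752 vs cont=47.9509 → 50.1752 [stop]  node(6,2) S=123.1674 payoff=33.1526 vs cont=30.9283 → 33.1526 [stop]  node(6,3) S=142.9200 payoff=13.4000 vs cont=13.0023 → 13.4000 [stop]  node(6,4) S=165.8403 payoff=0.0000 vs cont=2.3148 → 2.3148 [wait]  node(6,5) S=192.4364 payoff=0.0000 vs cont=0.0000 → 0.0000 [wait]  node(6,6) S=223.2978 payoff=0.0000 vs cont=0.0000 → 0.0000 [wait]  ⇒ S*(6)=142.9200
t_5: node(5,0) S=98.5372 payoff=57.7828 vs cont=55.5586 → 57.7828 [stop]  node(5,1) S=114.3398 payoff=41.9802 vs cont=39.7560 → 41.9802 [stop]  node(5,2) S=132.6766 payoff=23.6434 vs cont=21.4191 → 23.6434 [stop]  node(5,3) S=153.9542 payoff=2.3658 vs cont=6.8892 → 6.8892 [wait]  node(5,4) S=178.6441 payoff=0.0000 vs cont=0.9621 → 0.9621 [wait]  node(5,5) S=207.2936 payoff=0.0000 vs cont=0.0000 → 0.0000 [wait]  ⇒ S*(5)=132.6766
t_4: node(4,0) S=106.1448 payoff=50.1752 vs cont=47.9509 → 50.1752 [stop]  node(4,1) S=123.1674 payoff=33.1526 vs cont=30.9283 → 33.1526 [stop]  node(4,2) S=142.9200 payoff=13.4000 vs cont=13.7548 → 13.7548 [wait]  node(4,3) S=165.8403 payoff=0.0000 vs cont=3.4119 → 3.4119 [wait]  node(4,4) S=192.4364 payoff=0.0000 vs cont=0.3999 → 0.3999 [wait]  ⇒ S*(4)=123.1674
t_3: node(3,0) S=114.3398 payoff=41.9802 vs cont=39.7560 → 41.9802 [stop]  node(3,1) S=132.6766 payoff=23.6434 vs cont=21.6214 → 23.6434 [stop]  node(3,2) S=153.9542 payoff=2.3658 vs cont=7.6622 → 7.6622 [wait]  node(3,3) S=178.6441 payoff=0.0000 vs cont=1.6461 → 1.6461 [wait]  ⇒ S*(3)=132.6766
t_2: node(2,0) S=123.1674 payoff=33.1526 vs cont=30.9283 → 33.1526 [stop]  node(2,1) S=142.9200 payoff=13.4000 vs cont=14.1954 → 14.1954 [wait]  node(2,2) S=165.8403 payoff=0.0000 vs cont=4.1231 → 4.1231 [wait]  ⇒ S*(2)=123.1674
t_1: node(1,0) S=132.6766 payoff=23.6434 vs cont=21.8726 → 23.6434 [stop]  node(1,1) S=153.9542 payoff=2.3658 vs cont=8.2508 → 8.2508 [wait]  ⇒ S*(1)=132.6766
t_0: node(0,0) S=142.9200 payoff=13.4000 vs cont=14.5311 → 14.5311 [wait]  ⇒ S*(0)=-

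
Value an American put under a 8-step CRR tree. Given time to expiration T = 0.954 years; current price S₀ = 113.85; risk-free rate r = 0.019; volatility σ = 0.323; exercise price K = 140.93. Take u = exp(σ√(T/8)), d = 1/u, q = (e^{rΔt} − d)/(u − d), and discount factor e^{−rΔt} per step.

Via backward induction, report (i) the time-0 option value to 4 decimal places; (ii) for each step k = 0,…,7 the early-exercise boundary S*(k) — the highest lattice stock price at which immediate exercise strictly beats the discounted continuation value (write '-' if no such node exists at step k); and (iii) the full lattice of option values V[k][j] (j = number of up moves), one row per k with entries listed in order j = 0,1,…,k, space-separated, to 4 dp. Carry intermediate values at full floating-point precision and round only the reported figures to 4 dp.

params: Δt=0.11925 u=1.11800 d=0.89446 q=0.48229 e^(-rΔt)=0.99774
t_8 payoffs: 94.2853 82.6278 68.0568 49.8443 27.0800 0.0000 0.0000 0.0000 0.0000
t_7: node(7,0) S=52.1487 payoff=88.7813 vs cont=88.4623 → 88.7813 [stop]  node(7,1) S=65.1818 payoff=75.7482 vs cont=75.4292 → 75.7482 [stop]  node(7,2) S=81.4721 payoff=59.4579 vs cont=59.1389 → 59.4579 [stop]  node(7,3) S=101.8337 payoff=39.0963 vs cont=38.7773 → 39.0963 [stop]  node(7,4) S=127.2842 payoff=13.6458 vs cont=13.9878 → 13.9878 [wait]  node(7,5) S=159.0952 payoff=0.0000 vs cont=0.0000 → 0.0000 [wait]  node(7,6) S=198.8564 payoff=0.0000 vs cont=0.0000 → 0.0000 [wait]  node(7,7) S=248.5549 payoff=0.0000 vs cont=0.0000 → 0.0000 [wait]  ⇒ S*(7)=101.8337
t_6: node(6,0) S=58.3022 payoff=82.6278 vs cont=82.3088 → 82.6278 [stop]  node(6,1) S=72.8732 payoff=68.0568 vs cont=67.7379 → 68.0568 [stop]  node(6,2) S=91.0857 payoff=49.8443 vs cont=49.5253 → 49.8443 [stop]  node(6,3) S=113.8500 payoff=27.0800 vs cont=26.9256 → 27.0800 [stop]  node(6,4) S=142.3035 payoff=0.0000 vs cont=7.2252 → 7.2252 [wait]  node(6,5) S=177.8682 payoff=0.0000 vs cont=0.0000 → 0.0000 [wait]  node(6,6) S=222.3213 payoff=0.0000 vs cont=0.0000 → 0.0000 [wait]  ⇒ S*(6)=113.8500
t_5: node(5,0) S=65.1818 payoff=75.7482 vs cont=75.4292 → 75.7482 [stop]  node(5,1) S=81.4721 payoff=59.4579 vs cont=59.1389 → 59.4579 [stop]  node(5,2) S=101.8337 payoff=39.0963 vs cont=38.7773 → 39.0963 [stop]  node(5,3) S=127.2842 payoff=13.6458 vs cont=17.4646 → 17.4646 [wait]  node(5,4) S=159.0952 payoff=0.0000 vs cont=3.7321 → 3.7321 [wait]  node(5,5) S=198.8564 payoff=0.0000 vs cont=0.0000 → 0.0000 [wait]  ⇒ S*(5)=101.8337
t_4: node(4,0) S=72.8732 payoff=68.0568 vs cont=67.7379 → 68.0568 [stop]  node(4,1) S=91.0857 payoff=49.8443 vs cont=49.5253 → 49.8443 [stop]  node(4,2) S=113.8500 payoff=27.0800 vs cont=28.5986 → 28.5986 [wait]  node(4,3) S=142.3035 payoff=0.0000 vs cont=10.8170 → 10.8170 [wait]  node(4,4) S=177.8682 payoff=0.0000 vs cont=1.9278 → 1.9278 [wait]  ⇒ S*(4)=91.0857
t_3: node(3,0) S=81.4721 payoff=59.4579 vs cont=59.1389 → 59.4579 [stop]  node(3,1) S=101.8337 payoff=39.0963 vs cont=39.5081 → 39.5081 [wait]  node(3,2) S=127.2842 payoff=13.6458 vs cont=19.9774 → 19.9774 [wait]  node(3,3) S=159.0952 payoff=0.0000 vs cont=6.5150 → 6.5150 [wait]  ⇒ S*(3)=81.4721
t_2: node(2,0) S=91.0857 payoff=49.8443 vs cont=49.7235 → 49.8443 [stop]  node(2,1) S=113.8500 payoff=27.0800 vs cont=30.0205 → 30.0205 [wait]  node(2,2) S=142.3035 payoff=0.0000 vs cont=13.4541 → 13.4541 [wait]  ⇒ S*(2)=91.0857
t_1: node(1,0) S=101.8337 payoff=39.0963 vs cont=40.1923 → 40.1923 [wait]  node(1,1) S=127.2842 payoff=13.6458 vs cont=21.9808 → 21.9808 [wait]  ⇒ S*(1)=-
t_0: node(0,0) S=113.8500 payoff=27.0800 vs cont=31.3380 → 31.3380 [wait]  ⇒ S*(0)=-

price = 31.3380
boundary = - - 91.0857 81.4721 91.0857 101.8337 113.8500 101.8337
tree:
31.3380
40.1923 21.9808
49.8443 30.0205 13.4541
59.4579 39.5081 19.9774 6.5150
68.0568 49.8443 28.5986 10.8170 1.9278
75.7482 59.4579 39.0963 17.4646 3.7321 0.0000
82.6278 68.0568 49.8443 27.0800 7.2252 0.0000 0.0000
88.7813 75.7482 59.4579 39.0963 13.9878 0.0000 0.0000 0.0000
94.2853 82.6278 68.0568 49.8443 27.0800 0.0000 0.0000 0.0000 0.0000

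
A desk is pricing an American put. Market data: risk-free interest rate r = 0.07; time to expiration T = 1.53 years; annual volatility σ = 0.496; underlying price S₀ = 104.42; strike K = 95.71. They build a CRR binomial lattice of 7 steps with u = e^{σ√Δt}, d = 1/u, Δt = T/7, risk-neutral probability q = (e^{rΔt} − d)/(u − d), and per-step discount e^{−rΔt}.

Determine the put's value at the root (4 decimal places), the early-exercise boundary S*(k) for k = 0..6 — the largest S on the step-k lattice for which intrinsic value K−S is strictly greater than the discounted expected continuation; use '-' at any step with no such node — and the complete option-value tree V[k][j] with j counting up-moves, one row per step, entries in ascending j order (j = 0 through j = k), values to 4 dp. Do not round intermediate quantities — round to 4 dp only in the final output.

Δt=0.21857  u=1.26098  d=0.79303  q=0.47523  discount=0.98482
step 7 (expiry): payoffs max(K−S,0) = 75.1118 62.9574 43.6312 12.9013 0.0000 0.0000 0.0000 0.0000
step 6: (k=6,j=0): S=25.9739, (K−S)⁺=69.7361, hold=68.2829 ⇒ V=69.7361 exercise | (k=6,j=1): S=41.3003, (K−S)⁺=54.4097, hold=52.9565 ⇒ V=54.4097 exercise | (k=6,j=2): S=65.6702, (K−S)⁺=30.0398, hold=28.5866 ⇒ V=30.0398 exercise | (k=6,j=3): S=104.4200, (K−S)⁺=0.0000, hold=6.6674 ⇒ V=6.6674 continue | (k=6,j=4): S=166.0348, (K−S)⁺=0.0000, hold=0.0000 ⇒ V=0.0000 continue | (k=6,j=5): S=264.0064, (K−S)⁺=0.0000, hold=0.0000 ⇒ V=0.0000 continue | (k=6,j=6): S=419.7879, (K−S)⁺=0.0000, hold=0.0000 ⇒ V=0.0000 continue  boundary S*=65.6702
step 5: (k=5,j=0): S=32.7526, (K−S)⁺=62.9574, hold=61.5042 ⇒ V=62.9574 exercise | (k=5,j=1): S=52.0788, (K−S)⁺=43.6312, hold=42.1780 ⇒ V=43.6312 exercise | (k=5,j=2): S=82.8087, (K−S)⁺=12.9013, hold=18.6450 ⇒ V=18.6450 continue | (k=5,j=3): S=131.6714, (K−S)⁺=0.0000, hold=3.4457 ⇒ V=3.4457 continue | (k=5,j=4): S=209.3663, (K−S)⁺=0.0000, hold=0.0000 ⇒ V=0.0000 continue | (k=5,j=5): S=332.9064, (K−S)⁺=0.0000, hold=0.0000 ⇒ V=0.0000 continue  boundary S*=52.0788
step 4: (k=4,j=0): S=41.3003, (K−S)⁺=54.4097, hold=52.9565 ⇒ V=54.4097 exercise | (k=4,j=1): S=65.6702, (K−S)⁺=30.0398, hold=31.2747 ⇒ V=31.2747 continue | (k=4,j=2): S=104.4200, (K−S)⁺=0.0000, hold=11.2483 ⇒ V=11.2483 continue | (k=4,j=3): S=166.0348, (K−S)⁺=0.0000, hold=1.7807 ⇒ V=1.7807 continue | (k=4,j=4): S=264.0064, (K−S)⁺=0.0000, hold=0.0000 ⇒ V=0.0000 continue  boundary S*=41.3003
step 3: (k=3,j=0): S=52.0788, (K−S)⁺=43.6312, hold=42.7560 ⇒ V=43.6312 exercise | (k=3,j=1): S=82.8087, (K−S)⁺=12.9013, hold=21.4271 ⇒ V=21.4271 continue | (k=3,j=2): S=131.6714, (K−S)⁺=0.0000, hold=6.6465 ⇒ V=6.6465 continue | (k=3,j=3): S=209.3663, (K−S)⁺=0.0000, hold=0.9203 ⇒ V=0.9203 continue  boundary S*=52.0788
step 2: (k=2,j=0): S=65.6702, (K−S)⁺=30.0398, hold=32.5768 ⇒ V=32.5768 continue | (k=2,j=1): S=104.4200, (K−S)⁺=0.0000, hold=14.1842 ⇒ V=14.1842 continue | (k=2,j=2): S=166.0348, (K−S)⁺=0.0000, hold=3.8656 ⇒ V=3.8656 continue  boundary S*=-
step 1: (k=1,j=0): S=82.8087, (K−S)⁺=12.9013, hold=23.4741 ⇒ V=23.4741 continue | (k=1,j=1): S=131.6714, (K−S)⁺=0.0000, hold=9.1396 ⇒ V=9.1396 continue  boundary S*=-
step 0: (k=0,j=0): S=104.4200, (K−S)⁺=0.0000, hold=16.4089 ⇒ V=16.4089 continue  boundary S*=-

price = 16.4089
boundary = - - - 52.0788 41.3003 52.0788 65.6702
tree:
16.4089
23.4741 9.1396
32.5768 14.1842 3.8656
43.6312 21.4271 6.6465 0.9203
54.4097 31.2747 11.2483 1.7807 0.0000
62.9574 43.6312 18.6450 3.4457 0.0000 0.0000
69.7361 54.4097 30.0398 6.6674 0.0000 0.0000 0.0000
75.1118 62.9574 43.6312 12.9013 0.0000 0.0000 0.0000 0.0000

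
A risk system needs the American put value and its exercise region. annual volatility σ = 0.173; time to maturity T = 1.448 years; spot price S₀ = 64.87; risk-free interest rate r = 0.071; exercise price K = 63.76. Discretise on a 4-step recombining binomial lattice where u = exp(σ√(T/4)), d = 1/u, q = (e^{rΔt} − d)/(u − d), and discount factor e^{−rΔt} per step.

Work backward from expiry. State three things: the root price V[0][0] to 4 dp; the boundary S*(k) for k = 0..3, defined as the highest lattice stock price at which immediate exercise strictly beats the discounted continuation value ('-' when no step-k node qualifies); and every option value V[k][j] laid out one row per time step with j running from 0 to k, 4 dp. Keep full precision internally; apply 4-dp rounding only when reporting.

price = 2.6402
boundary = - - 52.6786 58.4573
tree:
2.6402
5.5427 0.8106
11.0814 2.0732 0.0000
16.2889 5.3027 0.0000 0.0000
20.9816 11.0814 0.0000 0.0000 0.0000

Δt=0.36200, u=1.10970, d=0.90115, q=0.59884, disc=e^(-rΔt)=0.97463
k=4 terminal: V=max(K-S,0) → 20.9816 11.0814 0.0000 0.0000 0.0000
k=3: j=0 S=47.4711 intr=16.2889 cont=14.6710 V=16.2889[EX]; j=1 S=58.4573 intr=5.3027 cont=4.3326 V=5.3027[EX]; j=2 S=71.9861 intr=0.0000 cont=0.0000 V=0.0000[hold]; j=3 S=88.6458 intr=0.0000 cont=0.0000 V=0.0000[hold]  S*(3)=58.4573
k=2: j=0 S=52.6786 intr=11.0814 cont=9.4635 V=11.0814[EX]; j=1 S=64.8700 intr=0.0000 cont=2.0732 V=2.0732[hold]; j=2 S=79.8828 intr=0.0000 cont=0.0000 V=0.0000[hold]  S*(2)=52.6786
k=1: j=0 S=58.4573 intr=5.3027 cont=5.5427 V=5.5427[hold]; j=1 S=71.9861 intr=0.0000 cont=0.8106 V=0.8106[hold]  S*(1)=-
k=0: j=0 S=64.8700 intr=0.0000 cont=2.6402 V=2.6402[hold]  S*(0)=-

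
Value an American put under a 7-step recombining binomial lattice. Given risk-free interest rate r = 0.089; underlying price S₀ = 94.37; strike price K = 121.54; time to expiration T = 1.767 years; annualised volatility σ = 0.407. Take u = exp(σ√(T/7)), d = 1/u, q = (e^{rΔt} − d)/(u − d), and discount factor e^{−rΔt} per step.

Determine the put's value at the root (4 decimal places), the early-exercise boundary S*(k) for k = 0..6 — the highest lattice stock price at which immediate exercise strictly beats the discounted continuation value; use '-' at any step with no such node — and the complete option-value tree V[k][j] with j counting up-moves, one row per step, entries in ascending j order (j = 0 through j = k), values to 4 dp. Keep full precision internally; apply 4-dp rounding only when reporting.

Δt=0.25243, u=1.22689, d=0.81507, q=0.50423, disc=e^(-rΔt)=0.97778
k=7 terminal: V=max(K-S,0) → 98.9881 87.5933 70.4410 44.6222 5.7580 0.0000 0.0000 0.0000
k=6: j=0 S=27.6688 intr=93.8712 cont=91.1711 V=93.8712[EX]; j=1 S=41.6491 intr=79.8909 cont=77.1908 V=79.8909[EX]; j=2 S=62.6931 intr=58.8469 cont=56.1468 V=58.8469[EX]; j=3 S=94.3700 intr=27.1700 cont=24.4699 V=27.1700[EX]; j=4 S=142.0523 intr=0.0000 cont=2.7912 V=2.7912[hold]; j=5 S=213.8270 intr=0.0000 cont=0.0000 V=0.0000[hold]; j=6 S=321.8673 intr=0.0000 cont=0.0000 V=0.0000[hold]  S*(6)=94.3700
k=5: j=0 S=33.9467 intr=87.5933 cont=84.8932 V=87.5933[EX]; j=1 S=51.0990 intr=70.4410 cont=67.7409 V=70.4410[EX]; j=2 S=76.9178 intr=44.6222 cont=41.9221 V=44.6222[EX]; j=3 S=115.7820 intr=5.7580 cont=14.5471 V=14.5471[hold]; j=4 S=174.2832 intr=0.0000 cont=1.3531 V=1.3531[hold]; j=5 S=262.3432 intr=0.0000 cont=0.0000 V=0.0000[hold]  S*(5)=76.9178
k=4: j=0 S=41.6491 intr=79.8909 cont=77.1908 V=79.8909[EX]; j=1 S=62.6931 intr=58.8469 cont=56.1468 V=58.8469[EX]; j=2 S=94.3700 intr=27.1700 cont=28.8031 V=28.8031[hold]; j=3 S=142.0523 intr=0.0000 cont=7.7190 V=7.7190[hold]; j=4 S=213.8270 intr=0.0000 cont=0.6559 V=0.6559[hold]  S*(4)=62.6931
k=3: j=0 S=51.0990 intr=70.4410 cont=67.7409 V=70.4410[EX]; j=1 S=76.9178 intr=44.6222 cont=42.7273 V=44.6222[EX]; j=2 S=115.7820 intr=5.7580 cont=17.7683 V=17.7683[hold]; j=3 S=174.2832 intr=0.0000 cont=4.0652 V=4.0652[hold]  S*(3)=76.9178
k=2: j=0 S=62.6931 intr=58.8469 cont=56.1468 V=58.8469[EX]; j=1 S=94.3700 intr=27.1700 cont=30.3913 V=30.3913[hold]; j=2 S=142.0523 intr=0.0000 cont=10.6176 V=10.6176[hold]  S*(2)=62.6931
k=1: j=0 S=76.9178 intr=44.6222 cont=43.5103 V=44.6222[EX]; j=1 S=115.7820 intr=5.7580 cont=19.9672 V=19.9672[hold]  S*(1)=76.9178
k=0: j=0 S=94.3700 intr=27.1700 cont=31.4754 V=31.4754[hold]  S*(0)=-

price = 31.4754
boundary = - 76.9178 62.6931 76.9178 62.6931 76.9178 94.3700
tree:
31.4754
44.6222 19.9672
58.8469 30.3913 10.6176
70.4410 44.6222 17.7683 4.0652
79.8909 58.8469 28.8031 7.7190 0.6559
87.5933 70.4410 44.6222 14.5471 1.3531 0.0000
93.8712 79.8909 58.8469 27.1700 2.7912 0.0000 0.0000
98.9881 87.5933 70.4410 44.6222 5.7580 0.0000 0.0000 0.0000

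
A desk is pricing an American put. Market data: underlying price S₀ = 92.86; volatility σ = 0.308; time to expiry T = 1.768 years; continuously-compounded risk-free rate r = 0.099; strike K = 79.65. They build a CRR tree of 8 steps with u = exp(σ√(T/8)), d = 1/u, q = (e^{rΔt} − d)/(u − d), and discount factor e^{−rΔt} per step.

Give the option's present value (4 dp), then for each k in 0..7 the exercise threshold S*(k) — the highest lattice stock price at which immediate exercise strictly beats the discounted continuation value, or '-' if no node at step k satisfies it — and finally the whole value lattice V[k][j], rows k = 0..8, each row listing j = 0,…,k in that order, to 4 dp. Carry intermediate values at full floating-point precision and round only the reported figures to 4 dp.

params: Δt=0.22100 u=1.15580 d=0.86520 q=0.53998 e^(-rΔt)=0.97836
t_8 payoffs: 50.4914 40.6978 27.6147 10.1374 0.0000 0.0000 0.0000 0.0000 0.0000
t_7: node(7,0) S=33.7015 payoff=45.9485 vs cont=44.2247 → 45.9485 [stop]  node(7,1) S=45.0210 payoff=34.6290 vs cont=32.9053 → 34.6290 [stop]  node(7,2) S=60.1424 payoff=19.5076 vs cont=17.7839 → 19.5076 [stop]  node(7,3) S=80.3426 payoff=0.0000 vs cont=4.5625 → 4.5625 [wait]  node(7,4) S=107.3276 payoff=0.0000 vs cont=0.0000 → 0.0000 [wait]  node(7,5) S=143.3761 payoff=0.0000 vs cont=0.0000 → 0.0000 [wait]  node(7,6) S=191.5324 payoff=0.0000 vs cont=0.0000 → 0.0000 [wait]  node(7,7) S=255.8630 payoff=0.0000 vs cont=0.0000 → 0.0000 [wait]  ⇒ S*(7)=60.1424
t_6: node(6,0) S=38.9522 payoff=40.6978 vs cont=38.9740 → 40.6978 [stop]  node(6,1) S=52.0353 payoff=27.6147 vs cont=25.8910 → 27.6147 [stop]  node(6,2) S=69.5126 payoff=10.1374 vs cont=11.1900 → 11.1900 [wait]  node(6,3) S=92.8600 payoff=0.0000 vs cont=2.0534 → 2.0534 [wait]  node(6,4) S=124.0492 payoff=0.0000 vs cont=0.0000 → 0.0000 [wait]  node(6,5) S=165.7141 payoff=0.0000 vs cont=0.0000 → 0.0000 [wait]  node(6,6) S=221.3731 payoff=0.0000 vs cont=0.0000 → 0.0000 [wait]  ⇒ S*(6)=52.0353
t_5: node(5,0) S=45.0210 payoff=34.6290 vs cont=32.9053 → 34.6290 [stop]  node(5,1) S=60.1424 payoff=19.5076 vs cont=18.3399 → 19.5076 [stop]  node(5,2) S=80.3426 payoff=0.0000 vs cont=6.1210 → 6.1210 [wait]  node(5,3) S=107.3276 payoff=0.0000 vs cont=0.9241 → 0.9241 [wait]  node(5,4) S=143.3761 payoff=0.0000 vs cont=0.0000 → 0.0000 [wait]  node(5,5) S=191.5324 payoff=0.0000 vs cont=0.0000 → 0.0000 [wait]  ⇒ S*(5)=60.1424
t_4: node(4,0) S=52.0353 payoff=27.6147 vs cont=25.8910 → 27.6147 [stop]  node(4,1) S=69.5126 payoff=10.1374 vs cont=12.0133 → 12.0133 [wait]  node(4,2) S=92.8600 payoff=0.0000 vs cont=3.2430 → 3.2430 [wait]  node(4,3) S=124.0492 payoff=0.0000 vs cont=0.4159 → 0.4159 [wait]  node(4,4) S=165.7141 payoff=0.0000 vs cont=0.0000 → 0.0000 [wait]  ⇒ S*(4)=52.0353
t_3: node(3,0) S=60.1424 payoff=19.5076 vs cont=18.7749 → 19.5076 [stop]  node(3,1) S=80.3426 payoff=0.0000 vs cont=7.1200 → 7.1200 [wait]  node(3,2) S=107.3276 payoff=0.0000 vs cont=1.6793 → 1.6793 [wait]  node(3,3) S=143.3761 payoff=0.0000 vs cont=0.1872 → 0.1872 [wait]  ⇒ S*(3)=60.1424
t_2: node(2,0) S=69.5126 payoff=10.1374 vs cont=12.5411 → 12.5411 [wait]  node(2,1) S=92.8600 payoff=0.0000 vs cont=4.0916 → 4.0916 [wait]  node(2,2) S=124.0492 payoff=0.0000 vs cont=0.8547 → 0.8547 [wait]  ⇒ S*(2)=-
t_1: node(1,0) S=80.3426 payoff=0.0000 vs cont=7.8058 → 7.8058 [wait]  node(1,1) S=107.3276 payoff=0.0000 vs cont=2.2930 → 2.2930 [wait]  ⇒ S*(1)=-
t_0: node(0,0) S=92.8600 payoff=0.0000 vs cont=4.7245 → 4.7245 [wait]  ⇒ S*(0)=-

price = 4.7245
boundary = - - - 60.1424 52.0353 60.1424 52.0353 60.1424
tree:
4.7245
7.8058 2.2930
12.5411 4.0916 0.8547
19.5076 7.1200 1.6793 0.1872
27.6147 12.0133 3.2430 0.4159 0.0000
34.6290 19.5076 6.1210 0.9241 0.0000 0.0000
40.6978 27.6147 11.1900 2.0534 0.0000 0.0000 0.0000
45.9485 34.6290 19.5076 4.5625 0.0000 0.0000 0.0000 0.0000
50.4914 40.6978 27.6147 10.1374 0.0000 0.0000 0.0000 0.0000 0.0000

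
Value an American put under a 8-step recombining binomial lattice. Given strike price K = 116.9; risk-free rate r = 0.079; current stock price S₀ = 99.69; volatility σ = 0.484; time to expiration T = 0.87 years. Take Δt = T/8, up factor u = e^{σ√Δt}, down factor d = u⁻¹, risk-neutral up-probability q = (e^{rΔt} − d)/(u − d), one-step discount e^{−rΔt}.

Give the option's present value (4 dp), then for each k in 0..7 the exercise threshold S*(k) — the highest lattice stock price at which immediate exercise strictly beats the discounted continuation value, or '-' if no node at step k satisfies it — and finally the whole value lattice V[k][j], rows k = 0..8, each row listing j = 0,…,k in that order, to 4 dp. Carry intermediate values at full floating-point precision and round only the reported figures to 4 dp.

price = 25.7253
boundary = - - 72.4463 61.7587 72.4463 61.7587 72.4463 84.9834
tree:
25.7253
34.3547 17.0944
44.4537 24.3291 9.7791
55.1413 33.5102 15.0927 4.3572
64.2521 44.4537 22.5804 7.4756 1.1508
72.0190 55.1413 32.4845 12.5516 2.2630 0.0000
78.6400 64.2521 44.4537 20.4565 4.4503 0.0000 0.0000
84.2842 72.0190 55.1413 31.9166 8.7516 0.0000 0.0000 0.0000
89.0958 78.6400 64.2521 44.4537 17.2100 0.0000 0.0000 0.0000 0.0000

Δt=0.10875, u=1.17305, d=0.85248, q=0.48710, disc=e^(-rΔt)=0.99145
k=8 terminal: V=max(K-S,0) → 89.0958 78.6400 64.2521 44.4537 17.2100 0.0000 0.0000 0.0000 0.0000
k=7: j=0 S=32.6158 intr=84.2842 cont=83.2842 V=84.2842[EX]; j=1 S=44.8810 intr=72.0190 cont=71.0189 V=72.0190[EX]; j=2 S=61.7587 intr=55.1413 cont=54.1412 V=55.1413[EX]; j=3 S=84.9834 intr=31.9166 cont=30.9166 V=31.9166[EX]; j=4 S=116.9417 intr=0.0000 cont=8.7516 V=8.7516[hold]; j=5 S=160.9181 intr=0.0000 cont=0.0000 V=0.0000[hold]; j=6 S=221.4319 intr=0.0000 cont=0.0000 V=0.0000[hold]; j=7 S=304.7023 intr=0.0000 cont=0.0000 V=0.0000[hold]  S*(7)=84.9834
k=6: j=0 S=38.2600 intr=78.6400 cont=77.6400 V=78.6400[EX]; j=1 S=52.6479 intr=64.2521 cont=63.2521 V=64.2521[EX]; j=2 S=72.4463 intr=44.4537 cont=43.4537 V=44.4537[EX]; j=3 S=99.6900 intr=17.2100 cont=20.4565 V=20.4565[hold]; j=4 S=137.1788 intr=0.0000 cont=4.4503 V=4.4503[hold]; j=5 S=188.7654 intr=0.0000 cont=0.0000 V=0.0000[hold]; j=6 S=259.7514 intr=0.0000 cont=0.0000 V=0.0000[hold]  S*(6)=72.4463
k=5: j=0 S=44.8810 intr=72.0190 cont=71.0189 V=72.0190[EX]; j=1 S=61.7587 intr=55.1413 cont=54.1412 V=55.1413[EX]; j=2 S=84.9834 intr=31.9166 cont=32.4845 V=32.4845[hold]; j=3 S=116.9417 intr=0.0000 cont=12.5516 V=12.5516[hold]; j=4 S=160.9181 intr=0.0000 cont=2.2630 V=2.2630[hold]; j=5 S=221.4319 intr=0.0000 cont=0.0000 V=0.0000[hold]  S*(5)=61.7587
k=4: j=0 S=52.6479 intr=64.2521 cont=63.2521 V=64.2521[EX]; j=1 S=72.4463 intr=44.4537 cont=43.7279 V=44.4537[EX]; j=2 S=99.6900 intr=17.2100 cont=22.5804 V=22.5804[hold]; j=3 S=137.1788 intr=0.0000 cont=7.4756 V=7.4756[hold]; j=4 S=188.7654 intr=0.0000 cont=1.1508 V=1.1508[hold]  S*(4)=72.4463
k=3: j=0 S=61.7587 intr=55.1413 cont=54.1412 V=55.1413[EX]; j=1 S=84.9834 intr=31.9166 cont=33.5102 V=33.5102[hold]; j=2 S=116.9417 intr=0.0000 cont=15.0927 V=15.0927[hold]; j=3 S=160.9181 intr=0.0000 cont=4.3572 V=4.3572[hold]  S*(3)=61.7587
k=2: j=0 S=72.4463 intr=44.4537 cont=44.2233 V=44.4537[EX]; j=1 S=99.6900 intr=17.2100 cont=24.3291 V=24.3291[hold]; j=2 S=137.1788 intr=0.0000 cont=9.7791 V=9.7791[hold]  S*(2)=72.4463
k=1: j=0 S=84.9834 intr=31.9166 cont=34.3547 V=34.3547[hold]; j=1 S=116.9417 intr=0.0000 cont=17.0944 V=17.0944[hold]  S*(1)=-
k=0: j=0 S=99.6900 intr=17.2100 cont=25.7253 V=25.7253[hold]  S*(0)=-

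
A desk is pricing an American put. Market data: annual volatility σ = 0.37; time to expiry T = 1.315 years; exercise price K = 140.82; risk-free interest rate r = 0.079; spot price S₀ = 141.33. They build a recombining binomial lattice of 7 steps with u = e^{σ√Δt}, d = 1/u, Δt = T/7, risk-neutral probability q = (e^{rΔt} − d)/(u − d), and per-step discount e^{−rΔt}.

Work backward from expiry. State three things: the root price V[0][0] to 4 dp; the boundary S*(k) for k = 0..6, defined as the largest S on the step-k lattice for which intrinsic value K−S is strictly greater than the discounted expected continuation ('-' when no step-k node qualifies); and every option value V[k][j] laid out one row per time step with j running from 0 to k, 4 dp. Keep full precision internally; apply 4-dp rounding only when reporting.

price = 18.2063
boundary = - - - 87.3564 102.5513 87.3564 102.5513
tree:
18.2063
27.0067 10.1661
38.7398 16.3681 4.4213
53.4636 25.5325 7.9190 1.1428
66.4071 38.2687 13.8726 2.3499 0.0000
77.4328 53.4636 23.5683 4.8320 0.0000 0.0000
86.8248 66.4071 38.2687 9.9358 0.0000 0.0000 0.0000
94.8253 77.4328 53.4636 20.4307 0.0000 0.0000 0.0000 0.0000

Δt=0.18786, u=1.17394, d=0.85183, q=0.50641, disc=e^(-rΔt)=0.98527
k=7 terminal: V=max(K-S,0) → 94.8253 77.4328 53.4636 20.4307 0.0000 0.0000 0.0000 0.0000
k=6: j=0 S=53.9952 intr=86.8248 cont=84.7504 V=86.8248[EX]; j=1 S=74.4129 intr=66.4071 cont=64.3327 V=66.4071[EX]; j=2 S=102.5513 intr=38.2687 cont=36.1943 V=38.2687[EX]; j=3 S=141.3300 intr=0.0000 cont=9.9358 V=9.9358[hold]; j=4 S=194.7725 intr=0.0000 cont=0.0000 V=0.0000[hold]; j=5 S=268.4236 intr=0.0000 cont=0.0000 V=0.0000[hold]; j=6 S=369.9252 intr=0.0000 cont=0.0000 V=0.0000[hold]  S*(6)=102.5513
k=5: j=0 S=63.3872 intr=77.4328 cont=75.3584 V=77.4328[EX]; j=1 S=87.3564 intr=53.4636 cont=51.3892 V=53.4636[EX]; j=2 S=120.3893 intr=20.4307 cont=23.5683 V=23.5683[hold]; j=3 S=165.9132 intr=0.0000 cont=4.8320 V=4.8320[hold]; j=4 S=228.6515 intr=0.0000 cont=0.0000 V=0.0000[hold]; j=5 S=315.1137 intr=0.0000 cont=0.0000 V=0.0000[hold]  S*(5)=87.3564
k=4: j=0 S=74.4129 intr=66.4071 cont=64.3327 V=66.4071[EX]; j=1 S=102.5513 intr=38.2687 cont=37.7597 V=38.2687[EX]; j=2 S=141.3300 intr=0.0000 cont=13.8726 V=13.8726[hold]; j=3 S=194.7725 intr=0.0000 cont=2.3499 V=2.3499[hold]; j=4 S=268.4236 intr=0.0000 cont=0.0000 V=0.0000[hold]  S*(4)=102.5513
k=3: j=0 S=87.3564 intr=53.4636 cont=51.3892 V=53.4636[EX]; j=1 S=120.3893 intr=20.4307 cont=25.5325 V=25.5325[hold]; j=2 S=165.9132 intr=0.0000 cont=7.9190 V=7.9190[hold]; j=3 S=228.6515 intr=0.0000 cont=1.1428 V=1.1428[hold]  S*(3)=87.3564
k=2: j=0 S=102.5513 intr=38.2687 cont=38.7398 V=38.7398[hold]; j=1 S=141.3300 intr=0.0000 cont=16.3681 V=16.3681[hold]; j=2 S=194.7725 intr=0.0000 cont=4.4213 V=4.4213[hold]  S*(2)=-
k=1: j=0 S=120.3893 intr=20.4307 cont=27.0067 V=27.0067[hold]; j=1 S=165.9132 intr=0.0000 cont=10.1661 V=10.1661[hold]  S*(1)=-
k=0: j=0 S=141.3300 intr=0.0000 cont=18.2063 V=18.2063[hold]  S*(0)=-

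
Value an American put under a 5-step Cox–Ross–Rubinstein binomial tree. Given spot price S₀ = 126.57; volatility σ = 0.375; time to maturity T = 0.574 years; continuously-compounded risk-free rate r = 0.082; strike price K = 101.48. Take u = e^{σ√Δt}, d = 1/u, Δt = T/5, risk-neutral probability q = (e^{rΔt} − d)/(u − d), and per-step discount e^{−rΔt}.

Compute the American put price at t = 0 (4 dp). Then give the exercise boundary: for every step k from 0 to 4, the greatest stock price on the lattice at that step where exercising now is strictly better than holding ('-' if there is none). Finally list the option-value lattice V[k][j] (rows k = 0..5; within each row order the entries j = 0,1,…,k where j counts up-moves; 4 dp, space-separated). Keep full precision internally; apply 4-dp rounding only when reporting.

params: Δt=0.11480 u=1.13548 d=0.88068 q=0.50540 e^(-rΔt)=0.99063
t_5 payoffs: 34.4255 15.0252 0.0000 0.0000 0.0000 0.0000
t_4: node(4,0) S=76.1392 payoff=25.3408 vs cont=24.3900 → 25.3408 [stop]  node(4,1) S=98.1679 payoff=3.3121 vs cont=7.3619 → 7.3619 [wait]  node(4,2) S=126.5700 payoff=0.0000 vs cont=0.0000 → 0.0000 [wait]  node(4,3) S=163.1894 payoff=0.0000 vs cont=0.0000 → 0.0000 [wait]  node(4,4) S=210.4036 payoff=0.0000 vs cont=0.0000 → 0.0000 [wait]  ⇒ S*(4)=76.1392
t_3: node(3,0) S=86.4548 payoff=15.0252 vs cont=16.1020 → 16.1020 [wait]  node(3,1) S=111.4680 payoff=0.0000 vs cont=3.6071 → 3.6071 [wait]  node(3,2) S=143.7181 payoff=0.0000 vs cont=0.0000 → 0.0000 [wait]  node(3,3) S=185.2988 payoff=0.0000 vs cont=0.0000 → 0.0000 [wait]  ⇒ S*(3)=-
t_2: node(2,0) S=98.1679 payoff=3.3121 vs cont=9.6954 → 9.6954 [wait]  node(2,1) S=126.5700 payoff=0.0000 vs cont=1.7674 → 1.7674 [wait]  node(2,2) S=163.1894 payoff=0.0000 vs cont=0.0000 → 0.0000 [wait]  ⇒ S*(2)=-
t_1: node(1,0) S=111.4680 payoff=0.0000 vs cont=5.6353 → 5.6353 [wait]  node(1,1) S=143.7181 payoff=0.0000 vs cont=0.8660 → 0.8660 [wait]  ⇒ S*(1)=-
t_0: node(0,0) S=126.5700 payoff=0.0000 vs cont=3.1947 → 3.1947 [wait]  ⇒ S*(0)=-

price = 3.1947
boundary = - - - - 76.1392
tree:
3.1947
5.6353 0.8660
9.6954 1.7674 0.0000
16.1020 3.6071 0.0000 0.0000
25.3408 7.3619 0.0000 0.0000 0.0000
34.4255 15.0252 0.0000 0.0000 0.0000 0.0000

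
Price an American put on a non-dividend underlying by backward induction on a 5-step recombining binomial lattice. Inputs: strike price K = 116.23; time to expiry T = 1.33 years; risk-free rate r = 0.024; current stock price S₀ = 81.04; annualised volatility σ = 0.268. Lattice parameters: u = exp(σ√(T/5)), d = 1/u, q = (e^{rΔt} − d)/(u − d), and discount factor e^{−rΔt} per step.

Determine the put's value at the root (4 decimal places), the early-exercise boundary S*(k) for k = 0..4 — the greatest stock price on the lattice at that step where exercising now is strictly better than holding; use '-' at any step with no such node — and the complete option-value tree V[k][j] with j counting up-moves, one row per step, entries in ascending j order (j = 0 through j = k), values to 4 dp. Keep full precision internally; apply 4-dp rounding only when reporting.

price = 35.3908
boundary = - 70.5782 81.0400 70.5782 81.0400
tree:
35.3908
45.6518 25.1145
54.7630 35.1900 14.8978
62.6981 45.6518 23.5998 5.9849
69.6087 54.7630 35.1900 11.7777 0.0000
75.6273 62.6981 45.6518 23.1775 0.0000 0.0000

params: Δt=0.26600 u=1.14823 d=0.87091 q=0.48859 e^(-rΔt)=0.99364
t_5 payoffs: 75.6273 62.6981 45.6518 23.1775 0.0000 0.0000
t_4: node(4,0) S=46.6213 payoff=69.6087 vs cont=68.8691 → 69.6087 [stop]  node(4,1) S=61.4670 payoff=54.7630 vs cont=54.0234 → 54.7630 [stop]  node(4,2) S=81.0400 payoff=35.1900 vs cont=34.4504 → 35.1900 [stop]  node(4,3) S=106.8457 payoff=9.3843 vs cont=11.7777 → 11.7777 [wait]  node(4,4) S=140.8688 payoff=0.0000 vs cont=0.0000 → 0.0000 [wait]  ⇒ S*(4)=81.0400
t_3: node(3,0) S=53.5319 payoff=62.6981 vs cont=61.9584 → 62.6981 [stop]  node(3,1) S=70.5782 payoff=45.6518 vs cont=44.9121 → 45.6518 [stop]  node(3,2) S=93.0525 payoff=23.1775 vs cont=23.5998 → 23.5998 [wait]  node(3,3) S=122.6834 payoff=0.0000 vs cont=5.9849 → 5.9849 [wait]  ⇒ S*(3)=70.5782
t_2: node(2,0) S=61.4670 payoff=54.7630 vs cont=54.0234 → 54.7630 [stop]  node(2,1) S=81.0400 payoff=35.1900 vs cont=34.6554 → 35.1900 [stop]  node(2,2) S=106.8457 payoff=9.3843 vs cont=14.8978 → 14.8978 [wait]  ⇒ S*(2)=81.0400
t_1: node(1,0) S=70.5782 payoff=45.6518 vs cont=44.9121 → 45.6518 [stop]  node(1,1) S=93.0525 payoff=23.1775 vs cont=25.1145 → 25.1145 [wait]  ⇒ S*(1)=70.5782
t_0: node(0,0) S=81.0400 payoff=35.1900 vs cont=35.3908 → 35.3908 [wait]  ⇒ S*(0)=-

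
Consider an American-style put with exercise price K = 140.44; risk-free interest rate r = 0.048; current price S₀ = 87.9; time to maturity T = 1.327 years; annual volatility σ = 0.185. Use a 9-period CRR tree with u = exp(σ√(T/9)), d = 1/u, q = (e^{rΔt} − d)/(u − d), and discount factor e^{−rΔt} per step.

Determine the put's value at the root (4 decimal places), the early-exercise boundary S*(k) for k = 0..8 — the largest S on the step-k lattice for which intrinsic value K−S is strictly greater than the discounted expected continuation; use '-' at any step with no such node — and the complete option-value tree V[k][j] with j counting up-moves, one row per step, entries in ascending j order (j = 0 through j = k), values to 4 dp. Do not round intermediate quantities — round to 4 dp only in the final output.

params: Δt=0.14744 u=1.07362 d=0.93143 q=0.53220 e^(-rΔt)=0.99295
t_9 payoffs: 94.0602 86.9797 78.8183 69.4110 58.5675 46.0687 31.6617 15.0554 0.0000 0.0000
t_8: node(8,0) S=49.7944 payoff=90.6456 vs cont=89.6552 → 90.6456 [stop]  node(8,1) S=57.3961 payoff=83.0439 vs cont=82.0535 → 83.0439 [stop]  node(8,2) S=66.1583 payoff=74.2817 vs cont=73.2912 → 74.2817 [stop]  node(8,3) S=76.2582 payoff=64.1818 vs cont=63.1913 → 64.1818 [stop]  node(8,4) S=87.9000 payoff=52.5400 vs cont=51.5496 → 52.5400 [stop]  node(8,5) S=101.3190 payoff=39.1210 vs cont=38.1305 → 39.1210 [stop]  node(8,6) S=116.7866 payoff=23.6534 vs cont=22.6629 → 23.6534 [stop]  node(8,7) S=134.6156 payoff=5.8244 vs cont=6.9933 → 6.9933 [wait]  node(8,8) S=155.1663 payoff=0.0000 vs cont=0.0000 → 0.0000 [wait]  ⇒ S*(8)=116.7866
t_7: node(7,0) S=53.4603 payoff=86.9797 vs cont=85.9893 → 86.9797 [stop]  node(7,1) S=61.6217 payoff=78.8183 vs cont=77.8279 → 78.8183 [stop]  node(7,2) S=71.0290 payoff=69.4110 vs cont=68.4206 → 69.4110 [stop]  node(7,3) S=81.8725 payoff=58.5675 vs cont=57.5771 → 58.5675 [stop]  node(7,4) S=94.3713 payoff=46.0687 vs cont=45.0783 → 46.0687 [stop]  node(7,5) S=108.7783 payoff=31.6617 vs cont=30.6713 → 31.6617 [stop]  node(7,6) S=125.3846 payoff=15.0554 vs cont=14.6826 → 15.0554 [stop]  node(7,7) S=144.5261 payoff=0.0000 vs cont=3.2484 → 3.2484 [wait]  ⇒ S*(7)=125.3846
t_6: node(6,0) S=57.3961 payoff=83.0439 vs cont=82.0535 → 83.0439 [stop]  node(6,1) S=66.1583 payoff=74.2817 vs cont=73.2912 → 74.2817 [stop]  node(6,2) S=76.2582 payoff=64.1818 vs cont=63.1913 → 64.1818 [stop]  node(6,3) S=87.9000 payoff=52.5400 vs cont=51.5496 → 52.5400 [stop]  node(6,4) S=101.3190 payoff=39.1210 vs cont=38.1305 → 39.1210 [stop]  node(6,5) S=116.7866 payoff=23.6534 vs cont=22.6629 → 23.6534 [stop]  node(6,6) S=134.6156 payoff=5.8244 vs cont=8.7099 → 8.7099 [wait]  ⇒ S*(6)=116.7866
t_5: node(5,0) S=61.6217 payoff=78.8183 vs cont=77.8279 → 78.8183 [stop]  node(5,1) S=71.0290 payoff=69.4110 vs cont=68.4206 → 69.4110 [stop]  node(5,2) S=81.8725 payoff=58.5675 vs cont=57.5771 → 58.5675 [stop]  node(5,3) S=94.3713 payoff=46.0687 vs cont=45.0783 → 46.0687 [stop]  node(5,4) S=108.7783 payoff=31.6617 vs cont=30.6713 → 31.6617 [stop]  node(5,5) S=125.3846 payoff=15.0554 vs cont=15.5898 → 15.5898 [wait]  ⇒ S*(5)=108.7783
t_4: node(4,0) S=66.1583 payoff=74.2817 vs cont=73.2912 → 74.2817 [stop]  node(4,1) S=76.2582 payoff=64.1818 vs cont=63.1913 → 64.1818 [stop]  node(4,2) S=87.9000 payoff=52.5400 vs cont=51.5496 → 52.5400 [stop]  node(4,3) S=101.3190 payoff=39.1210 vs cont=38.1305 → 39.1210 [stop]  node(4,4) S=116.7866 payoff=23.6534 vs cont=22.9453 → 23.6534 [stop]  ⇒ S*(4)=116.7866
t_3: node(3,0) S=71.0290 payoff=69.4110 vs cont=68.4206 → 69.4110 [stop]  node(3,1) S=81.8725 payoff=58.5675 vs cont=57.5771 → 58.5675 [stop]  node(3,2) S=94.3713 payoff=46.0687 vs cont=45.0783 → 46.0687 [stop]  node(3,3) S=108.7783 payoff=31.6617 vs cont=30.6713 → 31.6617 [stop]  ⇒ S*(3)=108.7783
t_2: node(2,0) S=76.2582 payoff=64.1818 vs cont=63.1913 → 64.1818 [stop]  node(2,1) S=87.9000 payoff=52.5400 vs cont=51.5496 → 52.5400 [stop]  node(2,2) S=101.3190 payoff=39.1210 vs cont=38.1305 → 39.1210 [stop]  ⇒ S*(2)=101.3190
t_1: node(1,0) S=81.8725 payoff=58.5675 vs cont=57.5771 → 58.5675 [stop]  node(1,1) S=94.3713 payoff=46.0687 vs cont=45.0783 → 46.0687 [stop]  ⇒ S*(1)=94.3713
t_0: node(0,0) S=87.9000 payoff=52.5400 vs cont=51.5496 → 52.5400 [stop]  ⇒ S*(0)=87.9000

price = 52.5400
boundary = 87.9000 94.3713 101.3190 108.7783 116.7866 108.7783 116.7866 125.3846 116.7866
tree:
52.5400
58.5675 46.0687
64.1818 52.5400 39.1210
69.4110 58.5675 46.0687 31.6617
74.2817 64.1818 52.5400 39.1210 23.6534
78.8183 69.4110 58.5675 46.0687 31.6617 15.5898
83.0439 74.2817 64.1818 52.5400 39.1210 23.6534 8.7099
86.9797 78.8183 69.4110 58.5675 46.0687 31.6617 15.0554 3.2484
90.6456 83.0439 74.2817 64.1818 52.5400 39.1210 23.6534 6.9933 0.0000
94.0602 86.9797 78.8183 69.4110 58.5675 46.0687 31.6617 15.0554 0.0000 0.0000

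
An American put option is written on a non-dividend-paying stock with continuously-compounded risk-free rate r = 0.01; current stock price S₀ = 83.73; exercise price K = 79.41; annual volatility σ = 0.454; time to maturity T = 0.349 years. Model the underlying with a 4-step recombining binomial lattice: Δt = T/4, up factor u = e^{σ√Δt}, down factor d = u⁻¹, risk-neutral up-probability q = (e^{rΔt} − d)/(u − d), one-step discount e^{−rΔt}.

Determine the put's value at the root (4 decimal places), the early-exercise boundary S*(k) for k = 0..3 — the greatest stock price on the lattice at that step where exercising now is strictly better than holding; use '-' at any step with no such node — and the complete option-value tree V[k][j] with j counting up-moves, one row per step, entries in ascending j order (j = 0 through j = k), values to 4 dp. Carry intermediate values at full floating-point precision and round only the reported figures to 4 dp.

price = 6.7005
boundary = - - - 55.9964
tree:
6.7005
10.6224 2.2864
16.2274 4.3158 0.0000
23.4136 8.1465 0.0000 0.0000
30.4411 15.3775 0.0000 0.0000 0.0000

params: Δt=0.08725 u=1.14351 d=0.87450 q=0.46977 e^(-rΔt)=0.99913
t_4 payoffs: 30.4411 15.3775 0.0000 0.0000 0.0000
t_3: node(3,0) S=55.9964 payoff=23.4136 vs cont=23.3443 → 23.4136 [stop]  node(3,1) S=73.2219 payoff=6.1881 vs cont=8.1465 → 8.1465 [wait]  node(3,2) S=95.7461 payoff=0.0000 vs cont=0.0000 → 0.0000 [wait]  node(3,3) S=125.1992 payoff=0.0000 vs cont=0.0000 → 0.0000 [wait]  ⇒ S*(3)=55.9964
t_2: node(2,0) S=64.0325 payoff=15.3775 vs cont=16.2274 → 16.2274 [wait]  node(2,1) S=83.7300 payoff=0.0000 vs cont=4.3158 → 4.3158 [wait]  node(2,2) S=109.4867 payoff=0.0000 vs cont=0.0000 → 0.0000 [wait]  ⇒ S*(2)=-
t_1: node(1,0) S=73.2219 payoff=6.1881 vs cont=10.6224 → 10.6224 [wait]  node(1,1) S=95.7461 payoff=0.0000 vs cont=2.2864 → 2.2864 [wait]  ⇒ S*(1)=-
t_0: node(0,0) S=83.7300 payoff=0.0000 vs cont=6.7005 → 6.7005 [wait]  ⇒ S*(0)=-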